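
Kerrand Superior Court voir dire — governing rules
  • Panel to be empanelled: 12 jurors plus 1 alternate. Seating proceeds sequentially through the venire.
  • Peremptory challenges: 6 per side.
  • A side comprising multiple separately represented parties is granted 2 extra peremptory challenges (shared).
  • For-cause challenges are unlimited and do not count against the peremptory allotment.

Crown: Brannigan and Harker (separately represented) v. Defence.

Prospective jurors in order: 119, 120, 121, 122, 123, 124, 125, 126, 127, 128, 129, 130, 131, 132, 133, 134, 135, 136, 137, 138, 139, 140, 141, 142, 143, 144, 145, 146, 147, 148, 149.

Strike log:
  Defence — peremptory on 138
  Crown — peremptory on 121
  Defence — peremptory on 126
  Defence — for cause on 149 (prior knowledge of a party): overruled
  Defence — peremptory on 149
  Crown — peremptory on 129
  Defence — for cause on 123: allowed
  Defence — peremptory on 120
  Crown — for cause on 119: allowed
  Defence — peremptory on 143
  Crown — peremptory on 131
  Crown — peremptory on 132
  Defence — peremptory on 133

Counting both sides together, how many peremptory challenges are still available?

4

Crown allotment: 6 base + 2 multi-party = 8. Defence allotment: 6.
Crown peremptories used: #121, #129, #131, #132 — 4 (the for-cause on #119 doesn't count).
Defence peremptories used: #138, #126, #149, #120, #143, #133 — 6 (for-cause on #149, #123 don't count).
Remaining: (8 − 4) + (6 − 6) = 4.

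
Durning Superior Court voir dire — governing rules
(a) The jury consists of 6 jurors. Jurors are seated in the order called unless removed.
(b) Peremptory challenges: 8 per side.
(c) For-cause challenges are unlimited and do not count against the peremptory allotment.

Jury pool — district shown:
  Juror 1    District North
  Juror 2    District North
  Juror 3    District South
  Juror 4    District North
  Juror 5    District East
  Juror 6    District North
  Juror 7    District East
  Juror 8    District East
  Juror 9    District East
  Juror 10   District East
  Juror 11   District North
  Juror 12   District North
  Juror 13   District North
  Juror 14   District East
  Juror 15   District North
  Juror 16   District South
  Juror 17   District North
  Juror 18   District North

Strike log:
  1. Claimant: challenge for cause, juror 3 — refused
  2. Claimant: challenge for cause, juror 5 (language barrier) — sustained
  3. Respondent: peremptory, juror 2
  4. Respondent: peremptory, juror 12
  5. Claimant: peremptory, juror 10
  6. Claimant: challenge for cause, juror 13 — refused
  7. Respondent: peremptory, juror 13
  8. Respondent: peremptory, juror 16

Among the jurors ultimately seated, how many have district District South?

1

Removed: #2, #5, #10, #12, #13, #16.
Seated jurors 1–6: #1, #3, #4, #6, #7, #8.
Of those, in District South: #3 → 1.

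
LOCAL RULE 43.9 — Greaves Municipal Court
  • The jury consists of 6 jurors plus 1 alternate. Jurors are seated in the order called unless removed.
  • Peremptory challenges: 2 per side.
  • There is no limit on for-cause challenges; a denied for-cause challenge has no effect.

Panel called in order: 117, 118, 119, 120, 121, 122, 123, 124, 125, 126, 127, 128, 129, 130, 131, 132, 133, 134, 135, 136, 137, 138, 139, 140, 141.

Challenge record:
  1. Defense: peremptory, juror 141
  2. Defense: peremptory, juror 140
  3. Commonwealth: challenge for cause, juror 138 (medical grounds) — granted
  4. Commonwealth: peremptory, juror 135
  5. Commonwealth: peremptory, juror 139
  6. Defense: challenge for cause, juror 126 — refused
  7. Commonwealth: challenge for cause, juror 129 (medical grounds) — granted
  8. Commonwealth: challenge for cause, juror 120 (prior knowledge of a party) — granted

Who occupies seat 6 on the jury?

123

Removed: #120, #129, #135, #138, #139, #140, #141. (#126 stays — for-cause denied.)
Seating in order: seats 1–6 → #117, #118, #119, #121, #122, #123; alternates → #124.
So seat 6 is #123.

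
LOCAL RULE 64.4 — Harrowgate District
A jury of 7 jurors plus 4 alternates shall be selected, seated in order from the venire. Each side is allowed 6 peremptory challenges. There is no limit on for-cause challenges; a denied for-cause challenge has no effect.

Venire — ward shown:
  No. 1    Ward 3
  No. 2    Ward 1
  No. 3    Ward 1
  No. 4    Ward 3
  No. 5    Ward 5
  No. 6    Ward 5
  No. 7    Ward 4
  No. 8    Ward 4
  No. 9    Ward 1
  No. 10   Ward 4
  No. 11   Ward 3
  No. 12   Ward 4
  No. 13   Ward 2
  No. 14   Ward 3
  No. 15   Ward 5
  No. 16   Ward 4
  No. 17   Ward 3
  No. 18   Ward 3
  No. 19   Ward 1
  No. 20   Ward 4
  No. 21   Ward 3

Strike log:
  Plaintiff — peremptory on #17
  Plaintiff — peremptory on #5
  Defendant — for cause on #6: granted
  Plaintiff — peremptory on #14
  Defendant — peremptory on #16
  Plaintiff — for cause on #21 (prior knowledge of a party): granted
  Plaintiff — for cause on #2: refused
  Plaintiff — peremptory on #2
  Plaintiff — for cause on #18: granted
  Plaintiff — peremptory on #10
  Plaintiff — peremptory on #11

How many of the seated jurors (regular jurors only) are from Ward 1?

Removed: #2, #5, #6, #10, #11, #14, #16, #17, #18, #21.
Seated jurors 1–7: #1, #3, #4, #7, #8, #9, #12 (alternates #13, #15, #19, #20 not counted).
Of those, in Ward 1: #3, #9 → 2.

2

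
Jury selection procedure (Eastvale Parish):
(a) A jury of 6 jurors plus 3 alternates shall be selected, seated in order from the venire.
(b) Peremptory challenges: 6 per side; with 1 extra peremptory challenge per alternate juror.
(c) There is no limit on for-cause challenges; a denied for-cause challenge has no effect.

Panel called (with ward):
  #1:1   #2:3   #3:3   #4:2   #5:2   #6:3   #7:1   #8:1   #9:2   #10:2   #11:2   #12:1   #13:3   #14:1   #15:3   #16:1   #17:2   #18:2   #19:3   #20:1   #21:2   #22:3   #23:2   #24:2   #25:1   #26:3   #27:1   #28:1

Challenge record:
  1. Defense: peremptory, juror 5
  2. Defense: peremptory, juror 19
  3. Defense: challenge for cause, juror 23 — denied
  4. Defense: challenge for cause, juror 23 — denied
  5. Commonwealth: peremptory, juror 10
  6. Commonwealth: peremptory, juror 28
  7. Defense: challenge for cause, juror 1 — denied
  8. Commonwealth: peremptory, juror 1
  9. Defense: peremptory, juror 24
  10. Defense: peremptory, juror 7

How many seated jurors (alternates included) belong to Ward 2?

Removed: #1, #5, #7, #10, #19, #24, #28.
Seated (9 incl. alternates): #2, #3, #4, #6, #8, #9, #11, #12, #13.
Of those, in Ward 2: #4, #9, #11 → 3.

3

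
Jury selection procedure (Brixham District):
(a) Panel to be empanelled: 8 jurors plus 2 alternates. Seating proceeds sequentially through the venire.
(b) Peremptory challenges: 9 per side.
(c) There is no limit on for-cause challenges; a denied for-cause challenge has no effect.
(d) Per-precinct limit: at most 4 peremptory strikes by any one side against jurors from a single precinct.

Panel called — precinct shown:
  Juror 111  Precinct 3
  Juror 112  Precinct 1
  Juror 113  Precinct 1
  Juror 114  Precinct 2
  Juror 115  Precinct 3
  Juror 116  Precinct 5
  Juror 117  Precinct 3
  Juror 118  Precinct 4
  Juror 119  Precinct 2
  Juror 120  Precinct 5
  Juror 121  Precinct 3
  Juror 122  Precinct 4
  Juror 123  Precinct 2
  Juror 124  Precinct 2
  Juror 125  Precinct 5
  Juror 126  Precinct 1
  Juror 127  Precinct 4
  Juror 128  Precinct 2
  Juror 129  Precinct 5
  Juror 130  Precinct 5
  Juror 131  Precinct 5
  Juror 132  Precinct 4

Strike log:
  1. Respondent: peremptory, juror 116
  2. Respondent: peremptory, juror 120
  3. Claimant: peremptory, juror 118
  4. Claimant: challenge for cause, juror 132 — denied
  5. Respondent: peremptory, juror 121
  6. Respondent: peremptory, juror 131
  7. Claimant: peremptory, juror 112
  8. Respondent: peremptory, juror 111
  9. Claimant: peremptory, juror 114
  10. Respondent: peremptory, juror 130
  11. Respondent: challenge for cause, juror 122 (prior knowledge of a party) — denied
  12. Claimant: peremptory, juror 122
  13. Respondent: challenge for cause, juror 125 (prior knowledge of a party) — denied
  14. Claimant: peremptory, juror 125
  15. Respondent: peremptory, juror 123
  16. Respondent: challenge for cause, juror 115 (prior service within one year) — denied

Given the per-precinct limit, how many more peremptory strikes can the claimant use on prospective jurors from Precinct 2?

3

Claimant peremptories so far: #118, #112, #114, #122, #125 — 5 of 9 used, 4 left overall.
Against Precinct 2: #114 — 1 used; per-precinct cap 4 leaves 3.
Binding limit: min(4, 3) = 3.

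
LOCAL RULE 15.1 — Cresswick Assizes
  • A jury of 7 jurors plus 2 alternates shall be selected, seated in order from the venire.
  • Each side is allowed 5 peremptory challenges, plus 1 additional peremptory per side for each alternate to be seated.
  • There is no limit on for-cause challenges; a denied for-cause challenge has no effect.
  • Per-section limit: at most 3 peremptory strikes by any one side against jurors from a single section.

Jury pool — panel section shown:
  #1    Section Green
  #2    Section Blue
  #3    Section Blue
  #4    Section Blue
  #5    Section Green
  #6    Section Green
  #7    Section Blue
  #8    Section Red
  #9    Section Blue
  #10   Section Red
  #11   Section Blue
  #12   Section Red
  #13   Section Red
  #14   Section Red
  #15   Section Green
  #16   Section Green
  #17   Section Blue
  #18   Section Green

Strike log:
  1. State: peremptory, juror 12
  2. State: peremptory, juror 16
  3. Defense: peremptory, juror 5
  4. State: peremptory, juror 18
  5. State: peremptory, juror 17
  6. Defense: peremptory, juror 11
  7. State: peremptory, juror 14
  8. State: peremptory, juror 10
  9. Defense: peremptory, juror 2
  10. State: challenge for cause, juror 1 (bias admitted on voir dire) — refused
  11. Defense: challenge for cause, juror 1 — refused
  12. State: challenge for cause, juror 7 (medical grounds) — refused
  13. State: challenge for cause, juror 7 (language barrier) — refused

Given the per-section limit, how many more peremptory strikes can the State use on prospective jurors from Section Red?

0

State peremptories so far: #12, #16, #18, #17, #14, #10 — 6 of 7 used, 1 left overall.
Against Section Red: #12, #14, #10 — 3 used; per-section cap 3 leaves 0.
Binding limit: min(1, 0) = 0.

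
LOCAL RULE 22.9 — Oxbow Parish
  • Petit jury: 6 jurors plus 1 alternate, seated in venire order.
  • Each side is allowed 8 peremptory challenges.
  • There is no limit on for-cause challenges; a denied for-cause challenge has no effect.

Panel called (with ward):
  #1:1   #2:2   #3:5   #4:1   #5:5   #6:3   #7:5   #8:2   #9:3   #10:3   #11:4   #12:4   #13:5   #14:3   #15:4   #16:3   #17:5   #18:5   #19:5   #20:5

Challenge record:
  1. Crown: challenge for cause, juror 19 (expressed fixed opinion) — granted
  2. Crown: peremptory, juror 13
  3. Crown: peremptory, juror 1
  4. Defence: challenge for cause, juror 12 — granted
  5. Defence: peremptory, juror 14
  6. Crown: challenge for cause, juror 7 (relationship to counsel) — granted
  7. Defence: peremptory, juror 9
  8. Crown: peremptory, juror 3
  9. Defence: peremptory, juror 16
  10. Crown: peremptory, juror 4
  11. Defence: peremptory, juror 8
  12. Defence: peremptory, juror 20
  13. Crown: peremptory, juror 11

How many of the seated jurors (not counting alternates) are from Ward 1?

Removed: #1, #3, #4, #7, #8, #9, #11, #12, #13, #14, #16, #19, #20.
Seated jurors 1–6: #2, #5, #6, #10, #15, #17 (alternates #18 not counted).
None of those are in Ward 1 → 0.

0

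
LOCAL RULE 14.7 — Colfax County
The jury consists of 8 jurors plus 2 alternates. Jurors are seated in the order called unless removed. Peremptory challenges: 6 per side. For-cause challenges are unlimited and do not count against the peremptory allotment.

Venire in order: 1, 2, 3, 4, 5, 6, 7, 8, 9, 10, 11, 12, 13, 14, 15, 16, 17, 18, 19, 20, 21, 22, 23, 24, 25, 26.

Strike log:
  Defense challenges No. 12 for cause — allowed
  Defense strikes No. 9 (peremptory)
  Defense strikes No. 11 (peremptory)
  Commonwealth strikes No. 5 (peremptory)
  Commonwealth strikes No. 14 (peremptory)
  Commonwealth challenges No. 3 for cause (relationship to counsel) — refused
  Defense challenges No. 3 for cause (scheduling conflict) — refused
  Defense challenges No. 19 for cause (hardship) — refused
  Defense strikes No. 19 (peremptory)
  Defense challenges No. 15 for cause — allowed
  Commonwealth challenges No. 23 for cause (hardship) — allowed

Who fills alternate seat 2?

16

Removed: #5, #9, #11, #12, #14, #15, #19, #23. (#3 stays — for-cause denied.)
Seating in order: seats 1–8 → #1, #2, #3, #4, #6, #7, #8, #10; alternates → #13, #16.
So alternate 2 is #16.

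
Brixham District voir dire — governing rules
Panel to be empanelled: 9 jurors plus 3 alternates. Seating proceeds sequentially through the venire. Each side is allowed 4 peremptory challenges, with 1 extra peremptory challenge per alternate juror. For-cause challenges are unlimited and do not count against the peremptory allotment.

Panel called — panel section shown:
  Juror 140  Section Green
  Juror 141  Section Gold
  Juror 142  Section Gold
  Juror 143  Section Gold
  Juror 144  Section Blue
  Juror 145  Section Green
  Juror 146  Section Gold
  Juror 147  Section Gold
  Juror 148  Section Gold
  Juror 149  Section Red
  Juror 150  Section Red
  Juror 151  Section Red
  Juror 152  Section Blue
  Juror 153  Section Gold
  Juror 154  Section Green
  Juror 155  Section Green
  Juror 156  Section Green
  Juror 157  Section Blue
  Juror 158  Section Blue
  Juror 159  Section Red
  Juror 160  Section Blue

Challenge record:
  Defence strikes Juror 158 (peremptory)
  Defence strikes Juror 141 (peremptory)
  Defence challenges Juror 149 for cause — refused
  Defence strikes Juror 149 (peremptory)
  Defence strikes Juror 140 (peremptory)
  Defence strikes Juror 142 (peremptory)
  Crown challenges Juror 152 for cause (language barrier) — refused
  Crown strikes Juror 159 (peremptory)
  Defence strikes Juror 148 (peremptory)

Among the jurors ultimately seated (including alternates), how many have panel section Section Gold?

4

Removed: #140, #141, #142, #148, #149, #158, #159.
Seated (12 incl. alternates): #143, #144, #145, #146, #147, #150, #151, #152, #153, #154, #155, #156.
Of those, in Section Gold: #143, #146, #147, #153 → 4.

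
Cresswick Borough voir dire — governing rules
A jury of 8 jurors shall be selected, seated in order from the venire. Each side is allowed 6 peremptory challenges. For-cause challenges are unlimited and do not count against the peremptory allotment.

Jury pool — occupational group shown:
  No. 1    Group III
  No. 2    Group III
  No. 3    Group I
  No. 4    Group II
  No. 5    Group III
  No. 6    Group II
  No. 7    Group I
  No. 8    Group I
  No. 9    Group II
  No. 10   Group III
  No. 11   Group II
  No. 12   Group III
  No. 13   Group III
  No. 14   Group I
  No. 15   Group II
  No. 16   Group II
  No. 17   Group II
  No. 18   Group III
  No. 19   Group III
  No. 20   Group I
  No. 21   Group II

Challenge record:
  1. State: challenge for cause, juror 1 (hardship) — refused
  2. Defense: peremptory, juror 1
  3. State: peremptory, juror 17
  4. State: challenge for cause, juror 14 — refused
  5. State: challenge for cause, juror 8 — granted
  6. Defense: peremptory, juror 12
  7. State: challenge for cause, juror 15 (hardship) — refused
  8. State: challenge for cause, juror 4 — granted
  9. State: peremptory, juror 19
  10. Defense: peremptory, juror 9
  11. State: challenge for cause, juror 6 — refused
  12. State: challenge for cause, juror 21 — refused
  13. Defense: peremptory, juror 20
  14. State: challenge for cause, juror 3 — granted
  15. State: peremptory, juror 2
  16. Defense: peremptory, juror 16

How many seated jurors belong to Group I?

2

Removed: #1, #2, #3, #4, #8, #9, #12, #16, #17, #19, #20.
Seated jurors 1–8: #5, #6, #7, #10, #11, #13, #14, #15.
Of those, in Group I: #7, #14 → 2.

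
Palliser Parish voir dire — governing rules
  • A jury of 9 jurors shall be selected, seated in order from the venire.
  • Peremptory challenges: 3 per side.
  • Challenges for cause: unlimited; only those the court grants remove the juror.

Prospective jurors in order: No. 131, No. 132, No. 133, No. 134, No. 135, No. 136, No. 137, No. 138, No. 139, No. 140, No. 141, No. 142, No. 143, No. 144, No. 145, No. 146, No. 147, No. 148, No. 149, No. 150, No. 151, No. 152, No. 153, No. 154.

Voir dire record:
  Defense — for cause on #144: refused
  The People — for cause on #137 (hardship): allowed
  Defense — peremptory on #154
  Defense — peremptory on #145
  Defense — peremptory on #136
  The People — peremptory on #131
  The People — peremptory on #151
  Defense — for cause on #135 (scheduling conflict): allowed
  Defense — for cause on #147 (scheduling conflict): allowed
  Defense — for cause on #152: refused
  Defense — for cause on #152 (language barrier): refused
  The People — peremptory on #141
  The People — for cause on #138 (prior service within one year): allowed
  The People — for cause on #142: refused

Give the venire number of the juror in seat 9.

Removed: #131, #135, #136, #137, #138, #141, #145, #147, #151, #154. (#142, #144, #152 stay — for-cause denied.)
Seating in order: seats 1–9 → #132, #133, #134, #139, #140, #142, #143, #144, #146.
So seat 9 is #146.

146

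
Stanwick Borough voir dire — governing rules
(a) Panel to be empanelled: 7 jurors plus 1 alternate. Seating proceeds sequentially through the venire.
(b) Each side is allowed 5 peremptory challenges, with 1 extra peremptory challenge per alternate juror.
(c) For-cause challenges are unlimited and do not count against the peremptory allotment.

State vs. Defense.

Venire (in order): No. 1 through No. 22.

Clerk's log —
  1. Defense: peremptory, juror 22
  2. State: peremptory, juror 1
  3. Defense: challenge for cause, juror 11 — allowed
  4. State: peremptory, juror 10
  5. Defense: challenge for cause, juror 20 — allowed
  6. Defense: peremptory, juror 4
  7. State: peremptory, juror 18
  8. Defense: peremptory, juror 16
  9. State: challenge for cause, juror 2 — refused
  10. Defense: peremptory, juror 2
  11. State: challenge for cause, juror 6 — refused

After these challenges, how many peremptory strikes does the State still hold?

3

State allotment: 5 base + 1 × 1 alternate = 6.
State peremptories used: #1, #10, #18 — 3 (for-cause on #2, #6 don't count).
Remaining: 6 − 3 = 3.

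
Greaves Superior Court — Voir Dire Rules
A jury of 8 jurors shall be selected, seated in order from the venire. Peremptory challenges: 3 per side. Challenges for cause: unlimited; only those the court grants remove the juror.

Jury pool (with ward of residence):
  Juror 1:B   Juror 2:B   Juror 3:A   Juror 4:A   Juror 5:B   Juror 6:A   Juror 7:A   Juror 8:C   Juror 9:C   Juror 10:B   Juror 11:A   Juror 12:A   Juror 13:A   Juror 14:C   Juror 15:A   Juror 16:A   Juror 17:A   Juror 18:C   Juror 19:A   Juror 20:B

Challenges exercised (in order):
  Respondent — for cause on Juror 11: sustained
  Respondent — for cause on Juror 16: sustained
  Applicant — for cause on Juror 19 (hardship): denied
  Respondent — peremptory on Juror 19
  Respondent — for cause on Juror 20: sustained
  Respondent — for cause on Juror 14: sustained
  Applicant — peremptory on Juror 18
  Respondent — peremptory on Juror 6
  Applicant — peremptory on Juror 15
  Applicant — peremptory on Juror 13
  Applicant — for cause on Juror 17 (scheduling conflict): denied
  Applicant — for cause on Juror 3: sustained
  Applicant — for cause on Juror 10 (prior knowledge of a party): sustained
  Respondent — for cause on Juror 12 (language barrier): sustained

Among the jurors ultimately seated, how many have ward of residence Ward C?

2

Removed: #3, #6, #10, #11, #12, #13, #14, #15, #16, #18, #19, #20.
Seated jurors 1–8: #1, #2, #4, #5, #7, #8, #9, #17.
Of those, in Ward C: #8, #9 → 2.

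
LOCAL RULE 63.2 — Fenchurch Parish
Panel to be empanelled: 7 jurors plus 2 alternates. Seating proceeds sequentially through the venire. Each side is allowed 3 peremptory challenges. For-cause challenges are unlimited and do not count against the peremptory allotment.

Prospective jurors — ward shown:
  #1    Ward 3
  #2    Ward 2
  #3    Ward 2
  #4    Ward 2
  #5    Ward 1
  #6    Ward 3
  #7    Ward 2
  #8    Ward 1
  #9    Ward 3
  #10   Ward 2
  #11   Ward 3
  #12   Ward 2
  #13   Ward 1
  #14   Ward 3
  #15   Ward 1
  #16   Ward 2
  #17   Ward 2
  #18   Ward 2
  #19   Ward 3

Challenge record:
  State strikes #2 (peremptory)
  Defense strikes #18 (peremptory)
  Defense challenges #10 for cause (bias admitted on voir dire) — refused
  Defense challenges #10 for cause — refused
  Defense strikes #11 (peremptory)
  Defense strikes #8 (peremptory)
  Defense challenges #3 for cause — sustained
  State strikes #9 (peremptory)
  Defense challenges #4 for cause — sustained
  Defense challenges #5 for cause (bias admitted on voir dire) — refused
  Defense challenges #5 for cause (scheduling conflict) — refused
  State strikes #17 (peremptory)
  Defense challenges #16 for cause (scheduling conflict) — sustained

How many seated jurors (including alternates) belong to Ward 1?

Removed: #2, #3, #4, #8, #9, #11, #16, #17, #18.
Seated (9 incl. alternates): #1, #5, #6, #7, #10, #12, #13, #14, #15.
Of those, in Ward 1: #5, #13, #15 → 3.

3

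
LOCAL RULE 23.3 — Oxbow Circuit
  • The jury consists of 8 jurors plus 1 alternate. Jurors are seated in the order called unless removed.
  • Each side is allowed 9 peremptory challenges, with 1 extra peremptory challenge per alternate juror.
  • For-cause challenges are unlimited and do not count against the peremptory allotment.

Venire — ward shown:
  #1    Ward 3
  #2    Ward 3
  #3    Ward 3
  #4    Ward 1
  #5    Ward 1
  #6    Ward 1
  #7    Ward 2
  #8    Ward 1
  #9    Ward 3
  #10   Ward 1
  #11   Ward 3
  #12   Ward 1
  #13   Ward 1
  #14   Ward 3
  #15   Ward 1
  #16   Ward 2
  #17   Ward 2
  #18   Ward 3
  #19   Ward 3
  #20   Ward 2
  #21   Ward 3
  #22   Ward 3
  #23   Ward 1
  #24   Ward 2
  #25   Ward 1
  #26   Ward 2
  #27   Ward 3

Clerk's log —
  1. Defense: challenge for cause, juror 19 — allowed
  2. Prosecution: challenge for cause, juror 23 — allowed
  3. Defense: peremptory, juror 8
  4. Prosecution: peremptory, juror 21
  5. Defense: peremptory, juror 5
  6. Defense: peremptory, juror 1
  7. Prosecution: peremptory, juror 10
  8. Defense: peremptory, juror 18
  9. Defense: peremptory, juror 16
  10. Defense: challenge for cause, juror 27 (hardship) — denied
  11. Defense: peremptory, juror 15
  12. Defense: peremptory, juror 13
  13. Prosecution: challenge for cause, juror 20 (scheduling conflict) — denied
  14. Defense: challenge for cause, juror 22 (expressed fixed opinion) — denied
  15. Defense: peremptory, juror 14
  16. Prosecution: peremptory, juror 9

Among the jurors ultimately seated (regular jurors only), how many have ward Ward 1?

Removed: #1, #5, #8, #9, #10, #13, #14, #15, #16, #18, #19, #21, #23.
Seated jurors 1–8: #2, #3, #4, #6, #7, #11, #12, #17 (alternates #20 not counted).
Of those, in Ward 1: #4, #6, #12 → 3.

3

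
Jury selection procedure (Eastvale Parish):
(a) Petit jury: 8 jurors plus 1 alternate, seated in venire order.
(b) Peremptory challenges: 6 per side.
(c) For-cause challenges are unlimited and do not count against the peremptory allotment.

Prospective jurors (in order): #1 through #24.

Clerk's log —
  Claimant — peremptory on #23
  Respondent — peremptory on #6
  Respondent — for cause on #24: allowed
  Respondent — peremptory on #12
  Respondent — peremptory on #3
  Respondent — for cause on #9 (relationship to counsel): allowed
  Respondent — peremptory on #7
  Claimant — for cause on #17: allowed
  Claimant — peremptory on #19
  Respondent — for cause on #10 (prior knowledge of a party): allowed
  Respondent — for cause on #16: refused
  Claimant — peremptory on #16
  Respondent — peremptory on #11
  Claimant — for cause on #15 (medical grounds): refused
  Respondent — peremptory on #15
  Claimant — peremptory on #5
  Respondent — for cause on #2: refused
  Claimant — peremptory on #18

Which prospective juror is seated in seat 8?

Removed: #3, #5, #6, #7, #9, #10, #11, #12, #15, #16, #17, #18, #19, #23, #24. (#2 stays — for-cause denied.)
Filling seats in venire order through position 8: #1, #2, #4, #8, #13, #14, #20, #21.
So seat 8 is #21.

21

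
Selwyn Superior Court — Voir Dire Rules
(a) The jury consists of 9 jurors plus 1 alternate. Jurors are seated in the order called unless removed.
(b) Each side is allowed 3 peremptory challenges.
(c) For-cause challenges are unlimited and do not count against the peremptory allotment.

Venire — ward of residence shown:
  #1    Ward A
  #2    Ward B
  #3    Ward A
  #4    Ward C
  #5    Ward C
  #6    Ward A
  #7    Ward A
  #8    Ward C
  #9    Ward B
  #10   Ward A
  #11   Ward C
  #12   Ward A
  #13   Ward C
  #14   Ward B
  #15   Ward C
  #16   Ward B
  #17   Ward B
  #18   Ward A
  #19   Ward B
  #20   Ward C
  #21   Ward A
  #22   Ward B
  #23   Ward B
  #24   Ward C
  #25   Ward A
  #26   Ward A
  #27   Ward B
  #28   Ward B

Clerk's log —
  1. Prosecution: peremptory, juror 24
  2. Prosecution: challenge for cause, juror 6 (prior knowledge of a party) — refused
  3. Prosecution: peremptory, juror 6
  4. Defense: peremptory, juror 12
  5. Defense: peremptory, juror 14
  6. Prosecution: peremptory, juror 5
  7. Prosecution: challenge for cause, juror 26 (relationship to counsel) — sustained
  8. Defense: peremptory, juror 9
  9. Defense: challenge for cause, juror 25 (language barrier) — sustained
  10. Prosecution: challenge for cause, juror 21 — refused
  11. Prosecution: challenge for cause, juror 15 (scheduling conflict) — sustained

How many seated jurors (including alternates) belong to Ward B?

Removed: #5, #6, #9, #12, #14, #15, #24, #25, #26.
Seated (10 incl. alternates): #1, #2, #3, #4, #7, #8, #10, #11, #13, #16.
Of those, in Ward B: #2, #16 → 2.

2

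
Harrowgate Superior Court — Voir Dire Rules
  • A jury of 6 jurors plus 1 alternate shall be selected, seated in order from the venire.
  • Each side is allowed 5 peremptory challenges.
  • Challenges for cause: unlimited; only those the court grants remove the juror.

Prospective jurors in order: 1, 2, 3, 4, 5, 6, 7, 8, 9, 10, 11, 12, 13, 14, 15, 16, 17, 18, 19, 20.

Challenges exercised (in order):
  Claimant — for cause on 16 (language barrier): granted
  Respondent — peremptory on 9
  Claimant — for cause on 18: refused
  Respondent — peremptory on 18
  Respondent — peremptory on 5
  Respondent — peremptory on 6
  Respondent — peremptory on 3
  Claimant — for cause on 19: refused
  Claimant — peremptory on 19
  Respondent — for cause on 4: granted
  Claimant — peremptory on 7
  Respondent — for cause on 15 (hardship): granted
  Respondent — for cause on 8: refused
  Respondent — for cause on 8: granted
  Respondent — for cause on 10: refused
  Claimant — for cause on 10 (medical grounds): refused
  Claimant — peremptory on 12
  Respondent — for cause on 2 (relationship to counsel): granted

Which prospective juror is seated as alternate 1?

20

Removed: #2, #3, #4, #5, #6, #7, #8, #9, #12, #15, #16, #18, #19. (#10 stays — for-cause denied.)
Filling seats in venire order through position 7: #1, #10, #11, #13, #14, #17, #20.
So alternate 1 is #20.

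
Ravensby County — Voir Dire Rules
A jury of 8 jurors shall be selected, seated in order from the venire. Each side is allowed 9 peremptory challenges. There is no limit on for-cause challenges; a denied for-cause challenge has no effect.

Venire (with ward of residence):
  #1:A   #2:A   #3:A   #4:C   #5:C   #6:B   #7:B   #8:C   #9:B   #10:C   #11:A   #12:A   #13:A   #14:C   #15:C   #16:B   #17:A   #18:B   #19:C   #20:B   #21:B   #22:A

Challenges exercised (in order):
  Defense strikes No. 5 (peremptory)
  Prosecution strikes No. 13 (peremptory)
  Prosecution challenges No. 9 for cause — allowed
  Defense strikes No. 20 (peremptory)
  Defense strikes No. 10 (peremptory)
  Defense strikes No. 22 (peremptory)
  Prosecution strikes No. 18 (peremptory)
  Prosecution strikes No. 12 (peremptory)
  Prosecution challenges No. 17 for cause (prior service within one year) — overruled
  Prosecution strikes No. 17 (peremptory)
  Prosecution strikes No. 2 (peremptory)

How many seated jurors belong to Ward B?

Removed: #2, #5, #9, #10, #12, #13, #17, #18, #20, #22.
Seated jurors 1–8: #1, #3, #4, #6, #7, #8, #11, #14.
Of those, in Ward B: #6, #7 → 2.

2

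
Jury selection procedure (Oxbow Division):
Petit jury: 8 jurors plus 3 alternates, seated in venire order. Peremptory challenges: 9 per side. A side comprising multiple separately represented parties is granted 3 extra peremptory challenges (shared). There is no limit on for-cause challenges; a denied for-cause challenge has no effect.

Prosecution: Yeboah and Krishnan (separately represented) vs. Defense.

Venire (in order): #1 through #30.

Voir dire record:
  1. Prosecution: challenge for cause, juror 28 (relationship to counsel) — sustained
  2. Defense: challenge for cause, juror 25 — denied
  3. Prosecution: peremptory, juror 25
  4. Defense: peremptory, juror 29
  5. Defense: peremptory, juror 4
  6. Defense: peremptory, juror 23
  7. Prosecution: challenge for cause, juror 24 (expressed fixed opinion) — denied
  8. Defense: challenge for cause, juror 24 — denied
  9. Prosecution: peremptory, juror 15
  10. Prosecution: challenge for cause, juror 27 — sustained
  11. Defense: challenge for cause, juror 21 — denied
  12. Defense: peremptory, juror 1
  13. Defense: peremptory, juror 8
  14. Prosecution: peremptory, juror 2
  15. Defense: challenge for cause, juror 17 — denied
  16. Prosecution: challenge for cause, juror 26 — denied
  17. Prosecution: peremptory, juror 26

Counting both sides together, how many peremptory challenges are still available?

12

Prosecution allotment: 9 base + 3 multi-party = 12. Defense allotment: 9.
Prosecution peremptories used: #25, #15, #2, #26 — 4 (for-cause on #28, #24, #27, #26 don't count).
Defense peremptories used: #29, #4, #23, #1, #8 — 5 (for-cause on #25, #24, #21, #17 don't count).
Remaining: (12 − 4) + (9 − 5) = 12.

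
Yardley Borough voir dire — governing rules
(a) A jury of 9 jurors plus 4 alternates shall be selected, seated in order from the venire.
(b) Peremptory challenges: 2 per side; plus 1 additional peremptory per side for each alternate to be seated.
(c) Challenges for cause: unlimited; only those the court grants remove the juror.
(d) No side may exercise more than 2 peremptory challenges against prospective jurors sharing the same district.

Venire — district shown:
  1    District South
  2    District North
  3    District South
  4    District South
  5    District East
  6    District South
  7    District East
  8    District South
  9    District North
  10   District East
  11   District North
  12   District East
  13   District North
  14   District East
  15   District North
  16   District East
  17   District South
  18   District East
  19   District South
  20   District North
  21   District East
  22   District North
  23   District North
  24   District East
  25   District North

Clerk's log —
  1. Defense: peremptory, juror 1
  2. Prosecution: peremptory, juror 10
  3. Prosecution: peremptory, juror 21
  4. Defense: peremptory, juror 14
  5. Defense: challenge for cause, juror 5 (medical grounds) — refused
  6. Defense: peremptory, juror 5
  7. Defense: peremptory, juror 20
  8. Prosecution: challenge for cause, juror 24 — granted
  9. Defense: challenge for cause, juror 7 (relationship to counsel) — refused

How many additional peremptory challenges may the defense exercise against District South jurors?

1

Defense peremptories so far: #1, #14, #5, #20 — 4 of 6 used, 2 left overall.
Against District South: #1 — 1 used; per-district cap 2 leaves 1.
Binding limit: min(2, 1) = 1.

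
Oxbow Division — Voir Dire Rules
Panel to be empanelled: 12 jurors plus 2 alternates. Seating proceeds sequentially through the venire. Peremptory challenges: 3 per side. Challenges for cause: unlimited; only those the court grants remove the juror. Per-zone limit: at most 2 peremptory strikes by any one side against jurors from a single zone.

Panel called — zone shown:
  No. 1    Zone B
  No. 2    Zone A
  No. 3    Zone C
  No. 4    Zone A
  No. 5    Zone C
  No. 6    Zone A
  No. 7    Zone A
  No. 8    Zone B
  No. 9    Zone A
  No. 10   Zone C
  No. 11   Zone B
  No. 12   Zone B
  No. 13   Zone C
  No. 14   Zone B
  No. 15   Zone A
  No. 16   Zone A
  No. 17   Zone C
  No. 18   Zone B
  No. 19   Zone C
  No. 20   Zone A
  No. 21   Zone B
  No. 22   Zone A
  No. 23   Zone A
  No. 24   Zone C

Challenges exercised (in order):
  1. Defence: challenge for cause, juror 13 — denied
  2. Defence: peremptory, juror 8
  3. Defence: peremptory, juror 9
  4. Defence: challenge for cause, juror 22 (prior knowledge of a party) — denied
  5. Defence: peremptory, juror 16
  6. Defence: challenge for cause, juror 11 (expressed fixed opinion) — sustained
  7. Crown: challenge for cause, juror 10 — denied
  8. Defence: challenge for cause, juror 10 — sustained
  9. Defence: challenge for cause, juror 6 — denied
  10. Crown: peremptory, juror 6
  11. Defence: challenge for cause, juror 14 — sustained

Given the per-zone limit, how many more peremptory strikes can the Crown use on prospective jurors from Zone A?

Crown peremptories so far: #6 — 1 of 3 used, 2 left overall.
Against Zone A: #6 — 1 used; per-zone cap 2 leaves 1.
Binding limit: min(2, 1) = 1.

1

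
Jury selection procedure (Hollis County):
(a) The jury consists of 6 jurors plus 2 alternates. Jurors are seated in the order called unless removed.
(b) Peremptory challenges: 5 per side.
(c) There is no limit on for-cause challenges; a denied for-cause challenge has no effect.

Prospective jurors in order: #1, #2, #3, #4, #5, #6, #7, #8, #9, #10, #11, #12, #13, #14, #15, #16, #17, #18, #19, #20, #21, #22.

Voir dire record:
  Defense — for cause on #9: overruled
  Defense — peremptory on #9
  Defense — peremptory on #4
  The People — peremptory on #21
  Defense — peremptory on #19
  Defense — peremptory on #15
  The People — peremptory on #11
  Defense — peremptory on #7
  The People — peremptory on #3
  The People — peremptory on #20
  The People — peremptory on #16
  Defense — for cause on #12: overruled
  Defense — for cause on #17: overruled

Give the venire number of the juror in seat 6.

Removed: #3, #4, #7, #9, #11, #15, #16, #19, #20, #21. (#12, #17 stay — for-cause denied.)
Seating in order: seats 1–6 → #1, #2, #5, #6, #8, #10; alternates → #12, #13.
So seat 6 is #10.

10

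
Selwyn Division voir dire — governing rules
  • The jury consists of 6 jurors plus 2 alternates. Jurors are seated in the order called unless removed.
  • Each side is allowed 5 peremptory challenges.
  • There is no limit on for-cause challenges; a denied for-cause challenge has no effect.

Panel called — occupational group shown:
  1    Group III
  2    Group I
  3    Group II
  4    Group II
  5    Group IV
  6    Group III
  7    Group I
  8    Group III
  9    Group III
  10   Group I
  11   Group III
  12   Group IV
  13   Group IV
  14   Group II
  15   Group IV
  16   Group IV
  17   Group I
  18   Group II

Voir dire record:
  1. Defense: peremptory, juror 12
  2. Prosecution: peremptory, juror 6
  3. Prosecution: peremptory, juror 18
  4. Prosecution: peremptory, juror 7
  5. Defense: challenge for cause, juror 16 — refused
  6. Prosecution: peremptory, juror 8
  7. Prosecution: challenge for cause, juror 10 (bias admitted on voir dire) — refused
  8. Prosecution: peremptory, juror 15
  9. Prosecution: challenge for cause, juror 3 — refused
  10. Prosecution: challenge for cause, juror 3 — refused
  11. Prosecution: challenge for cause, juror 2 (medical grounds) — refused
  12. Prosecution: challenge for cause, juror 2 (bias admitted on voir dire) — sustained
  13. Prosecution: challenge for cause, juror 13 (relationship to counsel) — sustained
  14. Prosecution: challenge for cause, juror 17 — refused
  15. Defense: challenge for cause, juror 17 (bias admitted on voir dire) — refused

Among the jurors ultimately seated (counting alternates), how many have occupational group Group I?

Removed: #2, #6, #7, #8, #12, #13, #15, #18.
Seated (8 incl. alternates): #1, #3, #4, #5, #9, #10, #11, #14.
Of those, in Group I: #10 → 1.

1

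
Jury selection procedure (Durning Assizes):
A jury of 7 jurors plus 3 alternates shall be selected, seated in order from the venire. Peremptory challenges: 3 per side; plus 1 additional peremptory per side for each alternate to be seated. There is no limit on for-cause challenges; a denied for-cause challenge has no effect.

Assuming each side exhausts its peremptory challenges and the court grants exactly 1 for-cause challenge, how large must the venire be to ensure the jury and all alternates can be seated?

Seats to fill: 7 + 3 alternates = 10.
Peremptories: 3 + 1×3 = 6 per side × 2 sides = 12.
For-cause removals: 1.
Minimum venire: 10 + 12 + 1 = 23.

23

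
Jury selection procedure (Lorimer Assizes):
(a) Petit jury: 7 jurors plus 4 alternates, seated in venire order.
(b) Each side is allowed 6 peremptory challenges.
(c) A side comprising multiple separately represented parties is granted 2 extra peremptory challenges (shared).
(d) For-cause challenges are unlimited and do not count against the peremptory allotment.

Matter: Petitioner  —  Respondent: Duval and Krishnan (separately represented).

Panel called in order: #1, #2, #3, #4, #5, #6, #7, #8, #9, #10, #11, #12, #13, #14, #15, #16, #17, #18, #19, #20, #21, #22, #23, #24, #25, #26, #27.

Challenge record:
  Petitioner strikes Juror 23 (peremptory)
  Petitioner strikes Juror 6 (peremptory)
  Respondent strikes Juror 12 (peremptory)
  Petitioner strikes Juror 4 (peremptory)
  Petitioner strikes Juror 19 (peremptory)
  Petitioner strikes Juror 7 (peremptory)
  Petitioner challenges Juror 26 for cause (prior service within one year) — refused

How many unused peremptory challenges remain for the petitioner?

Petitioner allotment: 6.
Petitioner peremptories used: #23, #6, #4, #19, #7 — 5 (the for-cause on #26 doesn't count).
Remaining: 6 − 5 = 1.

1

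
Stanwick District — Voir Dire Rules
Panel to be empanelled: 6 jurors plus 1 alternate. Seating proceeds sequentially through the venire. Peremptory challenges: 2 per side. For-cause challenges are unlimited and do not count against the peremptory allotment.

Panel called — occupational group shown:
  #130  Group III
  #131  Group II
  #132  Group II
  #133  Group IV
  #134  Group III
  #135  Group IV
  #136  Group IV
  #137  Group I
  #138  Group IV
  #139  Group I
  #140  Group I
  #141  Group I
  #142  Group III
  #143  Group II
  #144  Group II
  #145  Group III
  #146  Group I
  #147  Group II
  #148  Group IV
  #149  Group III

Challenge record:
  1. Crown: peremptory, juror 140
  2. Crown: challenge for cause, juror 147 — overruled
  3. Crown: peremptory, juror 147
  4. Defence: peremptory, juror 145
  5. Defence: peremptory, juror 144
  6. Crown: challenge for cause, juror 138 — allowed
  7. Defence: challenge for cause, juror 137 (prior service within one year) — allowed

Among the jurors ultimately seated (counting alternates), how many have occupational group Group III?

Removed: #137, #138, #140, #144, #145, #147.
Seated (7 incl. alternates): #130, #131, #132, #133, #134, #135, #136.
Of those, in Group III: #130, #134 → 2.

2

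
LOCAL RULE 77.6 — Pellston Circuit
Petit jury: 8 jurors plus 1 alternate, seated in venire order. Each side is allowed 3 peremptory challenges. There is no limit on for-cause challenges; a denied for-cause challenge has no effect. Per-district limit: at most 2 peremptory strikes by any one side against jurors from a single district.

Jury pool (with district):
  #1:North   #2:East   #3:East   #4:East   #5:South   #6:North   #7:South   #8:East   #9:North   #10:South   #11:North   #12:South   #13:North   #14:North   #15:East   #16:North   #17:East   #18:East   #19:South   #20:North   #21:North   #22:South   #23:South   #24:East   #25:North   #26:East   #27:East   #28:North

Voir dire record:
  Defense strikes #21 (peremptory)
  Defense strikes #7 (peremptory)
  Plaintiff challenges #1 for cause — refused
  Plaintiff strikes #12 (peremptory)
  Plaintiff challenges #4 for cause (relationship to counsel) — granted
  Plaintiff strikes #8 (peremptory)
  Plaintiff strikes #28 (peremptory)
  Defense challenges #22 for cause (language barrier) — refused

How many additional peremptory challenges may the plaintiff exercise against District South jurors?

0

Plaintiff peremptories so far: #12, #8, #28 — 3 of 3 used, 0 left overall.
Against District South: #12 — 1 used; per-district cap 2 leaves 1.
Binding limit: min(0, 1) = 0.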